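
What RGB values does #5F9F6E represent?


5F → 95 (R)
9F → 159 (G)
6E → 110 (B)
= RGB(95, 159, 110)


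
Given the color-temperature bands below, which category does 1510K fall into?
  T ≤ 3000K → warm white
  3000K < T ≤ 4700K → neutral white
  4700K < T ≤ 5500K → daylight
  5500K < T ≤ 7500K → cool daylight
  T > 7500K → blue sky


Temperature: 1510K
1510K ≤ 3000K → warm white
Classification: warm white


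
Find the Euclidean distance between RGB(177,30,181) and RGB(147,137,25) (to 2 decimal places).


d = √[(R₁-R₂)² + (G₁-G₂)² + (B₁-B₂)²]
d = √[(177-147)² + (30-137)² + (181-25)²]
d = √[900 + 11449 + 24336]
d = √36685
d ≈ 191.53


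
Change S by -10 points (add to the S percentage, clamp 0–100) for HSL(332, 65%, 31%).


Original S = 65%
Adjustment = -10 percentage points
New S = 65 + (-10) = 55
Clamp to [0, 100] → 55
= HSL(332°, 55%, 31%)


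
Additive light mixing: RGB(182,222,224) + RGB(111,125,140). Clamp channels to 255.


Additive: each channel = min(255, C₁+C₂)
R: 182+111 = 293 → 255
G: 222+125 = 347 → 255
B: 224+140 = 364 → 255
= RGB(255, 255, 255)


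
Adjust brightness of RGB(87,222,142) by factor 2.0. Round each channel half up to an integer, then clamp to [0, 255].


Multiply each channel by 2.0, round half up, clamp to [0, 255]
R: 87×2.0 = 174
G: 222×2.0 = 444 → clamp → 255
B: 142×2.0 = 284 → clamp → 255
= RGB(174, 255, 255)


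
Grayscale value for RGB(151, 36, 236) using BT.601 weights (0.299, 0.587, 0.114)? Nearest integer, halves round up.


Gray = 0.299×R + 0.587×G + 0.114×B
Gray = 0.299×151 + 0.587×36 + 0.114×236
Gray = 45.149 + 21.132 + 26.904
Gray = 93.185 → round half up → 93
Gray = 93


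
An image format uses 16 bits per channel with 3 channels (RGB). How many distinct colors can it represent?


Total bits = 16 bits/channel × 3 channels = 48 bits
Distinct colors = 2^48
= 281,474,976,710,656 colors


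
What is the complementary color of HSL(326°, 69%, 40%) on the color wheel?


Complement = opposite side of color wheel = hue + 180°
H' = (326 + 180) mod 360 = 146°
S and L unchanged.
= HSL(146°, 69%, 40%)


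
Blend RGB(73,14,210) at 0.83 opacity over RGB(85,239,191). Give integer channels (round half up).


C = α×F + (1-α)×B, with 1-α = 0.17
R: 0.83×73 + 0.17×85 = 60.59 + 14.45 = 75.04 → 75
G: 0.83×14 + 0.17×239 = 11.62 + 40.63 = 52.25 → 52
B: 0.83×210 + 0.17×191 = 174.30 + 32.47 = 206.77 → 207
= RGB(75, 52, 207)


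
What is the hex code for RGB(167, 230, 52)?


R = 167 → A7 (hex)
G = 230 → E6 (hex)
B = 52 → 34 (hex)
Hex = #A7E634


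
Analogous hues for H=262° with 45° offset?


Base hue: 262°
Left analog: (262 - 45) mod 360 = 217°
Right analog: (262 + 45) mod 360 = 307°
Analogous hues = 217° and 307°


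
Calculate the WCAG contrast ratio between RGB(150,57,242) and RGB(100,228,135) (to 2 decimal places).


Linearize each sRGB channel c=v/255: c/12.92 if c ≤ 0.04045 else ((c+0.055)/1.055)^2.4
L = 0.2126×R_lin + 0.7152×G_lin + 0.0722×B_lin
Color 1 (150,57,242):
  R=150: 150/255≈0.5882 > 0.04045 → ((0.5882+0.055)/1.055)^2.4 ≈ 0.30499
  G=57: 57/255≈0.2235 > 0.04045 → ((0.2235+0.055)/1.055)^2.4 ≈ 0.04092
  B=242: 242/255≈0.9490 > 0.04045 → ((0.9490+0.055)/1.055)^2.4 ≈ 0.88792
  L1 = 0.2126×0.30499 + 0.7152×0.04092 + 0.0722×0.88792 ≈ 0.15821
Color 2 (100,228,135):
  R=100: 100/255≈0.3922 > 0.04045 → ((0.3922+0.055)/1.055)^2.4 ≈ 0.12744
  G=228: 228/255≈0.8941 > 0.04045 → ((0.8941+0.055)/1.055)^2.4 ≈ 0.77582
  B=135: 135/255≈0.5294 > 0.04045 → ((0.5294+0.055)/1.055)^2.4 ≈ 0.24228
  L2 = 0.2126×0.12744 + 0.7152×0.77582 + 0.0722×0.24228 ≈ 0.59945
Lighter = 0.59945, Darker = 0.15821
Ratio = (L_lighter + 0.05) / (L_darker + 0.05)
Ratio = (0.59945 + 0.05) / (0.15821 + 0.05) = 0.64945 / 0.20821 ≈ 3.1192
Ratio ≈ 3.12:1


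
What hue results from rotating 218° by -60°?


New hue = (H + rotation) mod 360
New hue = (218 -60) mod 360
= 158 mod 360
= 158°


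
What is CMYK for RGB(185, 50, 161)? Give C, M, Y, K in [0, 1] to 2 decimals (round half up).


R'=185/255≈0.7255, G'=50/255≈0.1961, B'=161/255≈0.6314
K = 1 - max(R',G',B') = 1 - 185/255 = 70/255 = 0.27450… → 0.27
(1-R'-K)/(1-K) simplifies to (max-R)/max with max = 185:
C = (185-185)/185 = 0/185 = 0 → 0.00
M = (185-50)/185 = 135/185 = 0.72972… → 0.73
Y = (185-161)/185 = 24/185 = 0.12972… → 0.13
= CMYK(0.00, 0.73, 0.13, 0.27)


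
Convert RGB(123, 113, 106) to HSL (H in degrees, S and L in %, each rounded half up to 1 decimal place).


Normalize: R'=123/255≈0.4824, G'=113/255≈0.4431, B'=106/255≈0.4157
Max=123/255, Min=106/255, Δ=Max-Min=17/255
L = (Max+Min)/2 = (123+106)/510 = 229/510 = 0.44901… → L = 44.9%
L ≤ 0.5 → S = Δ/(Max+Min) = 17/(123+106) = 17/229 = 0.07423… → S = 7.4%
(the 1/255 factors cancel in S and H, so raw channel differences can be used)
Max is R' → H = 60 × (((G-B)/Δ) mod 6) = 60 × (((113-106)/17) mod 6)
  7/17 = 0.4117…
  H = 60 × 0.4117… = 24.705…° → H = 24.7°
= HSL(24.7°, 7.4%, 44.9%)


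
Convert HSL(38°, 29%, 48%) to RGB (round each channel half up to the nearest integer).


H=38°, S=0.29, L=0.48
C = (1-|2L-1|)×S = (1-|-0.04|)×0.29 = 0.2784
H' = H/60 = 38/60 ≈ 0.6333; X = C×(1-|H' mod 2 - 1|) = 0.17632
m = L - C/2 = 0.48 - 0.1392 = 0.3408
Sector ⌊H'⌋ = 0 → (R',G',B') = (0.2784, 0.17632, 0.0)
RGB = ((R'+m)×255, (G'+m)×255, (B'+m)×255) = (157.896, 131.8656, 86.904)
Round half up → RGB(158, 132, 87)


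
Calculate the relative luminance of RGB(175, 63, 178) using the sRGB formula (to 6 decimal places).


Linearize each channel (sRGB transfer function): c = v/255; c_lin = c/12.92 if c ≤ 0.04045, else ((c+0.055)/1.055)^2.4
  R: 175/255 ≈ 0.686275 > 0.04045 → ((0.686275+0.055)/1.055)^2.4 ≈ 0.428690
  G: 63/255 ≈ 0.247059 > 0.04045 → ((0.247059+0.055)/1.055)^2.4 ≈ 0.049707
  B: 178/255 ≈ 0.698039 > 0.04045 → ((0.698039+0.055)/1.055)^2.4 ≈ 0.445201
R_lin = 0.428690, G_lin = 0.049707, B_lin = 0.445201
L = 0.2126×R + 0.7152×G + 0.0722×B
L = 0.2126×0.428690 + 0.7152×0.049707 + 0.0722×0.445201
L ≈ 0.158833


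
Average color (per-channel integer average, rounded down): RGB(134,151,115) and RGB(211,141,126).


Midpoint: each channel = ⌊(C₁+C₂)/2⌋
R: ⌊(134+211)/2⌋ = 172
G: ⌊(151+141)/2⌋ = 146
B: ⌊(115+126)/2⌋ = 120
= RGB(172, 146, 120)


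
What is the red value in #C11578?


Color: #C11578
R = C1 = 193
G = 15 = 21
B = 78 = 120
Red = 193


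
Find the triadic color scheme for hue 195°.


Triadic: equally spaced at 120° intervals
H1 = 195°
H2 = (195 + 120) mod 360 = 315°
H3 = (195 + 240) mod 360 = 75°
Triadic = 195°, 315°, 75°


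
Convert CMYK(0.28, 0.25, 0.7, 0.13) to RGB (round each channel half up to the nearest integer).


R = 255 × (1-C) × (1-K) = 255 × 0.72 × 0.87 = 159.732 → 160
G = 255 × (1-M) × (1-K) = 255 × 0.75 × 0.87 = 166.3875 → 166
B = 255 × (1-Y) × (1-K) = 255 × 0.30 × 0.87 = 66.555 → 67
= RGB(160, 166, 67)


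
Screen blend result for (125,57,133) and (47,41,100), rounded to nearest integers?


Screen: C = 255 - (255-A)×(255-B)/255, rounded to nearest integer
R: 255 - (255-125)×(255-47)/255 = 255 - 27040/255 ≈ 255 - 106.039 = 148.961 → 149
G: 255 - (255-57)×(255-41)/255 = 255 - 42372/255 ≈ 255 - 166.165 = 88.835 → 89
B: 255 - (255-133)×(255-100)/255 = 255 - 18910/255 ≈ 255 - 74.157 = 180.843 → 181
= RGB(149, 89, 181)


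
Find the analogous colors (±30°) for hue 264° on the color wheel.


Base hue: 264°
Left analog: (264 - 30) mod 360 = 234°
Right analog: (264 + 30) mod 360 = 294°
Analogous hues = 234° and 294°


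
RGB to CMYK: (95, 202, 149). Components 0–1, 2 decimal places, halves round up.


R'=95/255≈0.3725, G'=202/255≈0.7922, B'=149/255≈0.5843
K = 1 - max(R',G',B') = 1 - 202/255 = 53/255 = 0.20784… → 0.21
(1-R'-K)/(1-K) simplifies to (max-R)/max with max = 202:
C = (202-95)/202 = 107/202 = 0.52970… → 0.53
M = (202-202)/202 = 0/202 = 0 → 0.00
Y = (202-149)/202 = 53/202 = 0.26237… → 0.26
= CMYK(0.53, 0.00, 0.26, 0.21)


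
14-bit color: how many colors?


Colors = 2^bits = 2^14
= 16,384 colors


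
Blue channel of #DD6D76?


Color: #DD6D76
R = DD = 221
G = 6D = 109
B = 76 = 118
Blue = 118


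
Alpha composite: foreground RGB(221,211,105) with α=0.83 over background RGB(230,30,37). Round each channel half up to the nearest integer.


C = α×F + (1-α)×B, with 1-α = 0.17
R: 0.83×221 + 0.17×230 = 183.43 + 39.10 = 222.53 → 223
G: 0.83×211 + 0.17×30 = 175.13 + 5.10 = 180.23 → 180
B: 0.83×105 + 0.17×37 = 87.15 + 6.29 = 93.44 → 93
= RGB(223, 180, 93)


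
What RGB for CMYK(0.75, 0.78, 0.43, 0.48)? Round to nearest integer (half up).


R = 255 × (1-C) × (1-K) = 255 × 0.25 × 0.52 = 33.15 → 33
G = 255 × (1-M) × (1-K) = 255 × 0.22 × 0.52 = 29.172 → 29
B = 255 × (1-Y) × (1-K) = 255 × 0.57 × 0.52 = 75.582 → 76
= RGB(33, 29, 76)


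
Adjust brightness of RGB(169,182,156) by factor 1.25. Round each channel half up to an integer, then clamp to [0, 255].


Multiply each channel by 1.25, round half up, clamp to [0, 255]
R: 169×1.25 = 211.25 → round → 211
G: 182×1.25 = 227.5 → round → 228
B: 156×1.25 = 195
= RGB(211, 228, 195)


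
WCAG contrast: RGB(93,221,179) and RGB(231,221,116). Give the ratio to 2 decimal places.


Linearize each sRGB channel c=v/255: c/12.92 if c ≤ 0.04045 else ((c+0.055)/1.055)^2.4
L = 0.2126×R_lin + 0.7152×G_lin + 0.0722×B_lin
Color 1 (93,221,179):
  R=93: 93/255≈0.3647 > 0.04045 → ((0.3647+0.055)/1.055)^2.4 ≈ 0.10946
  G=221: 221/255≈0.8667 > 0.04045 → ((0.8667+0.055)/1.055)^2.4 ≈ 0.72306
  B=179: 179/255≈0.7020 > 0.04045 → ((0.7020+0.055)/1.055)^2.4 ≈ 0.45079
  L1 = 0.2126×0.10946 + 0.7152×0.72306 + 0.0722×0.45079 ≈ 0.57295
Color 2 (231,221,116):
  R=231: 231/255≈0.9059 > 0.04045 → ((0.9059+0.055)/1.055)^2.4 ≈ 0.79910
  G=221: 221/255≈0.8667 > 0.04045 → ((0.8667+0.055)/1.055)^2.4 ≈ 0.72306
  B=116: 116/255≈0.4549 > 0.04045 → ((0.4549+0.055)/1.055)^2.4 ≈ 0.17465
  L2 = 0.2126×0.79910 + 0.7152×0.72306 + 0.0722×0.17465 ≈ 0.69963
Lighter = 0.69963, Darker = 0.57295
Ratio = (L_lighter + 0.05) / (L_darker + 0.05)
Ratio = (0.69963 + 0.05) / (0.57295 + 0.05) = 0.74963 / 0.62295 ≈ 1.2034
Ratio ≈ 1.20:1


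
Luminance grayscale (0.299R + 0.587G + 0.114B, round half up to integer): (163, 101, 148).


Gray = 0.299×R + 0.587×G + 0.114×B
Gray = 0.299×163 + 0.587×101 + 0.114×148
Gray = 48.737 + 59.287 + 16.872
Gray = 124.896 → round half up → 125
Gray = 125


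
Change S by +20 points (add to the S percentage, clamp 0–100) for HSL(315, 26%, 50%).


Original S = 26%
Adjustment = +20 percentage points
New S = 26 + (20) = 46
Clamp to [0, 100] → 46
= HSL(315°, 46%, 50%)


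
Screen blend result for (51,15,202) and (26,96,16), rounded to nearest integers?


Screen: C = 255 - (255-A)×(255-B)/255, rounded to nearest integer
R: 255 - (255-51)×(255-26)/255 = 255 - 46716/255 ≈ 255 - 183.200 = 71.800 → 72
G: 255 - (255-15)×(255-96)/255 = 255 - 38160/255 ≈ 255 - 149.647 = 105.353 → 105
B: 255 - (255-202)×(255-16)/255 = 255 - 12667/255 ≈ 255 - 49.675 = 205.325 → 205
= RGB(72, 105, 205)


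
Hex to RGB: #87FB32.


87 → 135 (R)
FB → 251 (G)
32 → 50 (B)
= RGB(135, 251, 50)


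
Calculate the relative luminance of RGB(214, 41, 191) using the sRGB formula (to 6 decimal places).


Linearize each channel (sRGB transfer function): c = v/255; c_lin = c/12.92 if c ≤ 0.04045, else ((c+0.055)/1.055)^2.4
  R: 214/255 ≈ 0.839216 > 0.04045 → ((0.839216+0.055)/1.055)^2.4 ≈ 0.672443
  G: 41/255 ≈ 0.160784 > 0.04045 → ((0.160784+0.055)/1.055)^2.4 ≈ 0.022174
  B: 191/255 ≈ 0.749020 > 0.04045 → ((0.749020+0.055)/1.055)^2.4 ≈ 0.520996
R_lin = 0.672443, G_lin = 0.022174, B_lin = 0.520996
L = 0.2126×R + 0.7152×G + 0.0722×B
L = 0.2126×0.672443 + 0.7152×0.022174 + 0.0722×0.520996
L ≈ 0.196436


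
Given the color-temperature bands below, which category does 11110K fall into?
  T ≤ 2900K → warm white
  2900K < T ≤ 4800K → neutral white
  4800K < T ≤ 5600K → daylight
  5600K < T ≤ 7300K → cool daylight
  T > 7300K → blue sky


Temperature: 11110K
11110K > 7300K → blue sky
Classification: blue sky


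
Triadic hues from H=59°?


Triadic: equally spaced at 120° intervals
H1 = 59°
H2 = (59 + 120) mod 360 = 179°
H3 = (59 + 240) mod 360 = 299°
Triadic = 59°, 179°, 299°


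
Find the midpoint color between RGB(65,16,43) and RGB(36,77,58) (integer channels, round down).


Midpoint: each channel = ⌊(C₁+C₂)/2⌋
R: ⌊(65+36)/2⌋ = 50
G: ⌊(16+77)/2⌋ = 46
B: ⌊(43+58)/2⌋ = 50
= RGB(50, 46, 50)


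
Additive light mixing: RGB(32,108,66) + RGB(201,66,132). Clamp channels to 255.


Additive: each channel = min(255, C₁+C₂)
R: 32+201 = 233 → 233
G: 108+66 = 174 → 174
B: 66+132 = 198 → 198
= RGB(233, 174, 198)


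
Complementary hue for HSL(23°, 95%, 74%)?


Complement = opposite side of color wheel = hue + 180°
H' = (23 + 180) mod 360 = 203°
S and L unchanged.
= HSL(203°, 95%, 74%)


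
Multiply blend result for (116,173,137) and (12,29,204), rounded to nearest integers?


Multiply: C = A×B/255, rounded to nearest integer
R: 116×12/255 = 1392/255 ≈ 5.459 → 5
G: 173×29/255 = 5017/255 ≈ 19.675 → 20
B: 137×204/255 = 27948/255 ≈ 109.600 → 110
= RGB(5, 20, 110)


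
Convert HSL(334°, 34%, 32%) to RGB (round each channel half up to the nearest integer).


H=334°, S=0.34, L=0.32
C = (1-|2L-1|)×S = (1-|-0.36|)×0.34 = 0.2176
H' = H/60 = 334/60 ≈ 5.5667; X = C×(1-|H' mod 2 - 1|) ≈ 0.0943
m = L - C/2 = 0.32 - 0.1088 = 0.2112
Sector ⌊H'⌋ = 5 → (R',G',B') = (0.2176, 0.0, ≈0.0943)
RGB = ((R'+m)×255, (G'+m)×255, (B'+m)×255) = (109.344, 53.856, 77.9008)
Round half up → RGB(109, 54, 78)


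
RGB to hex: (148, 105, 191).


R = 148 → 94 (hex)
G = 105 → 69 (hex)
B = 191 → BF (hex)
Hex = #9469BF


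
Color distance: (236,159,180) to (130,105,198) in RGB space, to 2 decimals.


d = √[(R₁-R₂)² + (G₁-G₂)² + (B₁-B₂)²]
d = √[(236-130)² + (159-105)² + (180-198)²]
d = √[11236 + 2916 + 324]
d = √14476
d ≈ 120.32


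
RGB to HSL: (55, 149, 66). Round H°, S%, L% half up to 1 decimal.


Normalize: R'=55/255≈0.2157, G'=149/255≈0.5843, B'=66/255≈0.2588
Max=149/255, Min=55/255, Δ=Max-Min=94/255
L = (Max+Min)/2 = (149+55)/510 = 204/510 = 0.4 → L = 40.0%
L ≤ 0.5 → S = Δ/(Max+Min) = 94/(149+55) = 94/204 = 0.46078… → S = 46.1%
(the 1/255 factors cancel in S and H, so raw channel differences can be used)
Max is G' → H = 60 × ((B-R)/Δ + 2) = 60 × ((66-55)/94 + 2)
  11/94 + 2 = 0.1170… + 2 = 2.1170…
  H = 60 × 2.1170… = 127.021…° → H = 127.0°
= HSL(127.0°, 46.1%, 40.0%)


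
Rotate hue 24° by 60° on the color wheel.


New hue = (H + rotation) mod 360
New hue = (24 + 60) mod 360
= 84 mod 360
= 84°


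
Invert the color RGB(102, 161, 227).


Invert: (255-R, 255-G, 255-B)
R: 255-102 = 153
G: 255-161 = 94
B: 255-227 = 28
= RGB(153, 94, 28)


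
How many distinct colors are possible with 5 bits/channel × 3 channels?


Total bits = 5 bits/channel × 3 channels = 15 bits
Distinct colors = 2^15
= 32,768 colors


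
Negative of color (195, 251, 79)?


Invert: (255-R, 255-G, 255-B)
R: 255-195 = 60
G: 255-251 = 4
B: 255-79 = 176
= RGB(60, 4, 176)


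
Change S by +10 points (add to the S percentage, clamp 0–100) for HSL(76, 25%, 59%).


Original S = 25%
Adjustment = +10 percentage points
New S = 25 + (10) = 35
Clamp to [0, 100] → 35
= HSL(76°, 35%, 59%)


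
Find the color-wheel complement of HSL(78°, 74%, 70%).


Complement = opposite side of color wheel = hue + 180°
H' = (78 + 180) mod 360 = 258°
S and L unchanged.
= HSL(258°, 74%, 70%)


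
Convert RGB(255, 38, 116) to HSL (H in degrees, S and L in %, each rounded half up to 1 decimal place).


Normalize: R'=255/255≈1.0000, G'=38/255≈0.1490, B'=116/255≈0.4549
Max=255/255, Min=38/255, Δ=Max-Min=217/255
L = (Max+Min)/2 = (255+38)/510 = 293/510 = 0.57450… → L = 57.5%
L > 0.5 → S = Δ/(2-Max-Min) = 217/(510-255-38) = 217/217 = 1 → S = 100.0%
(the 1/255 factors cancel in S and H, so raw channel differences can be used)
Max is R' → H = 60 × (((G-B)/Δ) mod 6) = 60 × (((38-116)/217) mod 6)
  (-78)/217 = -0.3594…; negative, so add 6 → 5.6405…
  H = 60 × 5.6405… = 338.433…° → H = 338.4°
= HSL(338.4°, 100.0%, 57.5%)


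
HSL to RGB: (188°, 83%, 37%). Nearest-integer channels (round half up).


H=188°, S=0.83, L=0.37
C = (1-|2L-1|)×S = (1-|-0.26|)×0.83 = 0.6142
H' = H/60 = 188/60 ≈ 3.1333; X = C×(1-|H' mod 2 - 1|) ≈ 0.5323
m = L - C/2 = 0.37 - 0.3071 = 0.0629
Sector ⌊H'⌋ = 3 → (R',G',B') = (0.0, ≈0.5323, 0.6142)
RGB = ((R'+m)×255, (G'+m)×255, (B'+m)×255) = (16.0395, 151.7777, 172.6605)
Round half up → RGB(16, 152, 173)


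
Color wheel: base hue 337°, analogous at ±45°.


Base hue: 337°
Left analog: (337 - 45) mod 360 = 292°
Right analog: (337 + 45) mod 360 = 22°
Analogous hues = 292° and 22°


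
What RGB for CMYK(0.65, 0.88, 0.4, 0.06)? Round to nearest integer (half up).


R = 255 × (1-C) × (1-K) = 255 × 0.35 × 0.94 = 83.895 → 84
G = 255 × (1-M) × (1-K) = 255 × 0.12 × 0.94 = 28.764 → 29
B = 255 × (1-Y) × (1-K) = 255 × 0.60 × 0.94 = 143.82 → 144
= RGB(84, 29, 144)


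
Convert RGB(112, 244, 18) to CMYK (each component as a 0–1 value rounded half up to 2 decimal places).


R'=112/255≈0.4392, G'=244/255≈0.9569, B'=18/255≈0.0706
K = 1 - max(R',G',B') = 1 - 244/255 = 11/255 = 0.04313… → 0.04
(1-R'-K)/(1-K) simplifies to (max-R)/max with max = 244:
C = (244-112)/244 = 132/244 = 0.54098… → 0.54
M = (244-244)/244 = 0/244 = 0 → 0.00
Y = (244-18)/244 = 226/244 = 0.92622… → 0.93
= CMYK(0.54, 0.00, 0.93, 0.04)


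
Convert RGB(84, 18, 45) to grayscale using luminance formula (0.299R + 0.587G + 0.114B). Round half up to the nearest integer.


Gray = 0.299×R + 0.587×G + 0.114×B
Gray = 0.299×84 + 0.587×18 + 0.114×45
Gray = 25.116 + 10.566 + 5.130
Gray = 40.812 → round half up → 41
Gray = 41


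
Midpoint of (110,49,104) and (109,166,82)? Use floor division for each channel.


Midpoint: each channel = ⌊(C₁+C₂)/2⌋
R: ⌊(110+109)/2⌋ = 109
G: ⌊(49+166)/2⌋ = 107
B: ⌊(104+82)/2⌋ = 93
= RGB(109, 107, 93)


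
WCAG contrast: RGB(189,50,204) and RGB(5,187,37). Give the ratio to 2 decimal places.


Linearize each sRGB channel c=v/255: c/12.92 if c ≤ 0.04045 else ((c+0.055)/1.055)^2.4
L = 0.2126×R_lin + 0.7152×G_lin + 0.0722×B_lin
Color 1 (189,50,204):
  R=189: 189/255≈0.7412 > 0.04045 → ((0.7412+0.055)/1.055)^2.4 ≈ 0.50888
  G=50: 50/255≈0.1961 > 0.04045 → ((0.1961+0.055)/1.055)^2.4 ≈ 0.03190
  B=204: 204/255≈0.8000 > 0.04045 → ((0.8000+0.055)/1.055)^2.4 ≈ 0.60383
  L1 = 0.2126×0.50888 + 0.7152×0.03190 + 0.0722×0.60383 ≈ 0.17460
Color 2 (5,187,37):
  R=5: 5/255≈0.0196 ≤ 0.04045 → 0.0196/12.92 ≈ 0.00152
  G=187: 187/255≈0.7333 > 0.04045 → ((0.7333+0.055)/1.055)^2.4 ≈ 0.49693
  B=37: 37/255≈0.1451 > 0.04045 → ((0.1451+0.055)/1.055)^2.4 ≈ 0.01850
  L2 = 0.2126×0.00152 + 0.7152×0.49693 + 0.0722×0.01850 ≈ 0.35706
Lighter = 0.35706, Darker = 0.17460
Ratio = (L_lighter + 0.05) / (L_darker + 0.05)
Ratio = (0.35706 + 0.05) / (0.17460 + 0.05) = 0.40706 / 0.22460 ≈ 1.8124
Ratio ≈ 1.81:1


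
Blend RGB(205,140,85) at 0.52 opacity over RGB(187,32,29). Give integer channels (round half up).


C = α×F + (1-α)×B, with 1-α = 0.48
R: 0.52×205 + 0.48×187 = 106.60 + 89.76 = 196.36 → 196
G: 0.52×140 + 0.48×32 = 72.80 + 15.36 = 88.16 → 88
B: 0.52×85 + 0.48×29 = 44.20 + 13.92 = 58.12 → 58
= RGB(196, 88, 58)


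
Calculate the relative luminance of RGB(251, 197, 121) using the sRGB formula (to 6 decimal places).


Linearize each channel (sRGB transfer function): c = v/255; c_lin = c/12.92 if c ≤ 0.04045, else ((c+0.055)/1.055)^2.4
  R: 251/255 ≈ 0.984314 > 0.04045 → ((0.984314+0.055)/1.055)^2.4 ≈ 0.964686
  G: 197/255 ≈ 0.772549 > 0.04045 → ((0.772549+0.055)/1.055)^2.4 ≈ 0.558340
  B: 121/255 ≈ 0.474510 > 0.04045 → ((0.474510+0.055)/1.055)^2.4 ≈ 0.191202
R_lin = 0.964686, G_lin = 0.558340, B_lin = 0.191202
L = 0.2126×R + 0.7152×G + 0.0722×B
L = 0.2126×0.964686 + 0.7152×0.558340 + 0.0722×0.191202
L ≈ 0.618222


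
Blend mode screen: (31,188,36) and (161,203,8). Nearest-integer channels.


Screen: C = 255 - (255-A)×(255-B)/255, rounded to nearest integer
R: 255 - (255-31)×(255-161)/255 = 255 - 21056/255 ≈ 255 - 82.573 = 172.427 → 172
G: 255 - (255-188)×(255-203)/255 = 255 - 3484/255 ≈ 255 - 13.663 = 241.337 → 241
B: 255 - (255-36)×(255-8)/255 = 255 - 54093/255 ≈ 255 - 212.129 = 42.871 → 43
= RGB(172, 241, 43)


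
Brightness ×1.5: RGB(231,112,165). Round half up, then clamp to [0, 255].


Multiply each channel by 1.5, round half up, clamp to [0, 255]
R: 231×1.5 = 346.5 → round → 347 → clamp → 255
G: 112×1.5 = 168
B: 165×1.5 = 247.5 → round → 248
= RGB(255, 168, 248)


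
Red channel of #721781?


Color: #721781
R = 72 = 114
G = 17 = 23
B = 81 = 129
Red = 114


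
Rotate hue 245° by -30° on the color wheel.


New hue = (H + rotation) mod 360
New hue = (245 -30) mod 360
= 215 mod 360
= 215°


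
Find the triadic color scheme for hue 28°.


Triadic: equally spaced at 120° intervals
H1 = 28°
H2 = (28 + 120) mod 360 = 148°
H3 = (28 + 240) mod 360 = 268°
Triadic = 28°, 148°, 268°


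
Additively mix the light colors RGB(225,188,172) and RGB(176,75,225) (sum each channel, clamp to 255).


Additive: each channel = min(255, C₁+C₂)
R: 225+176 = 401 → 255
G: 188+75 = 263 → 255
B: 172+225 = 397 → 255
= RGB(255, 255, 255)


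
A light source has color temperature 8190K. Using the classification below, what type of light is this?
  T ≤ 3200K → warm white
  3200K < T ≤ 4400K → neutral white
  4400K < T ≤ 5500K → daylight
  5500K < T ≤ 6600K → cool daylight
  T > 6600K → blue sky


Temperature: 8190K
8190K > 6600K → blue sky
Classification: blue sky


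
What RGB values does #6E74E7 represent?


6E → 110 (R)
74 → 116 (G)
E7 → 231 (B)
= RGB(110, 116, 231)


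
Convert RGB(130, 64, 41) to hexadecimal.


R = 130 → 82 (hex)
G = 64 → 40 (hex)
B = 41 → 29 (hex)
Hex = #824029


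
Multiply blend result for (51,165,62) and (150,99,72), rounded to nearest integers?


Multiply: C = A×B/255, rounded to nearest integer
R: 51×150/255 = 7650/255 ≈ 30.000 → 30
G: 165×99/255 = 16335/255 ≈ 64.059 → 64
B: 62×72/255 = 4464/255 ≈ 17.506 → 18
= RGB(30, 64, 18)


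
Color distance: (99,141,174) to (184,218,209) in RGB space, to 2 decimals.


d = √[(R₁-R₂)² + (G₁-G₂)² + (B₁-B₂)²]
d = √[(99-184)² + (141-218)² + (174-209)²]
d = √[7225 + 5929 + 1225]
d = √14379
d ≈ 119.91


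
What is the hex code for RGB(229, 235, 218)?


R = 229 → E5 (hex)
G = 235 → EB (hex)
B = 218 → DA (hex)
Hex = #E5EBDA


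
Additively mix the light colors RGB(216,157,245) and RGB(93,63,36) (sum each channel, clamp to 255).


Additive: each channel = min(255, C₁+C₂)
R: 216+93 = 309 → 255
G: 157+63 = 220 → 220
B: 245+36 = 281 → 255
= RGB(255, 220, 255)


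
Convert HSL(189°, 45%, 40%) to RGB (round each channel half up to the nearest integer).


H=189°, S=0.45, L=0.40
C = (1-|2L-1|)×S = (1-|-0.20|)×0.45 = 0.36
H' = H/60 = 189/60 ≈ 3.1500; X = C×(1-|H' mod 2 - 1|) = 0.306
m = L - C/2 = 0.40 - 0.18 = 0.22
Sector ⌊H'⌋ = 3 → (R',G',B') = (0.0, 0.306, 0.36)
RGB = ((R'+m)×255, (G'+m)×255, (B'+m)×255) = (56.1, 134.13, 147.9)
Round half up → RGB(56, 134, 148)


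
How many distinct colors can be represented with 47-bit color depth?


Colors = 2^bits = 2^47
= 140,737,488,355,328 colors


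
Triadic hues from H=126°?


Triadic: equally spaced at 120° intervals
H1 = 126°
H2 = (126 + 120) mod 360 = 246°
H3 = (126 + 240) mod 360 = 6°
Triadic = 126°, 246°, 6°


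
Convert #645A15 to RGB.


64 → 100 (R)
5A → 90 (G)
15 → 21 (B)
= RGB(100, 90, 21)


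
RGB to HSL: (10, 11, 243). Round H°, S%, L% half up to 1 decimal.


Normalize: R'=10/255≈0.0392, G'=11/255≈0.0431, B'=243/255≈0.9529
Max=243/255, Min=10/255, Δ=Max-Min=233/255
L = (Max+Min)/2 = (243+10)/510 = 253/510 = 0.49607… → L = 49.6%
L ≤ 0.5 → S = Δ/(Max+Min) = 233/(243+10) = 233/253 = 0.92094… → S = 92.1%
(the 1/255 factors cancel in S and H, so raw channel differences can be used)
Max is B' → H = 60 × ((R-G)/Δ + 4) = 60 × ((10-11)/233 + 4)
  -1/233 + 4 = -0.0042… + 4 = 3.9957…
  H = 60 × 3.9957… = 239.742…° → H = 239.7°
= HSL(239.7°, 92.1%, 49.6%)


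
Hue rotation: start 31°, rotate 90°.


New hue = (H + rotation) mod 360
New hue = (31 + 90) mod 360
= 121 mod 360
= 121°


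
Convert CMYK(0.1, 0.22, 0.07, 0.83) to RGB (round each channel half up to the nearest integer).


R = 255 × (1-C) × (1-K) = 255 × 0.90 × 0.17 = 39.015 → 39
G = 255 × (1-M) × (1-K) = 255 × 0.78 × 0.17 = 33.813 → 34
B = 255 × (1-Y) × (1-K) = 255 × 0.93 × 0.17 = 40.3155 → 40
= RGB(39, 34, 40)


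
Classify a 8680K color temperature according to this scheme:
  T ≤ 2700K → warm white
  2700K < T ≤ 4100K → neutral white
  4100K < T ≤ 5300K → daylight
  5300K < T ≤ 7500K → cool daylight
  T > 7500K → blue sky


Temperature: 8680K
8680K > 7500K → blue sky
Classification: blue sky


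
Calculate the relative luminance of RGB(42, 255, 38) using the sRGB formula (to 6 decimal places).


Linearize each channel (sRGB transfer function): c = v/255; c_lin = c/12.92 if c ≤ 0.04045, else ((c+0.055)/1.055)^2.4
  R: 42/255 ≈ 0.164706 > 0.04045 → ((0.164706+0.055)/1.055)^2.4 ≈ 0.023153
  G: 255/255 ≈ 1.000000 > 0.04045 → ((1.000000+0.055)/1.055)^2.4 ≈ 1.000000
  B: 38/255 ≈ 0.149020 > 0.04045 → ((0.149020+0.055)/1.055)^2.4 ≈ 0.019382
R_lin = 0.023153, G_lin = 1.000000, B_lin = 0.019382
L = 0.2126×R + 0.7152×G + 0.0722×B
L = 0.2126×0.023153 + 0.7152×1.000000 + 0.0722×0.019382
L ≈ 0.721522


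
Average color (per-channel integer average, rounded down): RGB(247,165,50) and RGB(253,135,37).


Midpoint: each channel = ⌊(C₁+C₂)/2⌋
R: ⌊(247+253)/2⌋ = 250
G: ⌊(165+135)/2⌋ = 150
B: ⌊(50+37)/2⌋ = 43
= RGB(250, 150, 43)


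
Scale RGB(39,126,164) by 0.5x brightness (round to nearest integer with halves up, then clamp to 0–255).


Multiply each channel by 0.5, round half up, clamp to [0, 255]
R: 39×0.5 = 19.5 → round → 20
G: 126×0.5 = 63
B: 164×0.5 = 82
= RGB(20, 63, 82)


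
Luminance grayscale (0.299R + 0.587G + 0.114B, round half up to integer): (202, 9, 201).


Gray = 0.299×R + 0.587×G + 0.114×B
Gray = 0.299×202 + 0.587×9 + 0.114×201
Gray = 60.398 + 5.283 + 22.914
Gray = 88.595 → round half up → 89
Gray = 89


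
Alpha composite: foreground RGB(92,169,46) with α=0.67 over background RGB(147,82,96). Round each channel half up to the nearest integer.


C = α×F + (1-α)×B, with 1-α = 0.33
R: 0.67×92 + 0.33×147 = 61.64 + 48.51 = 110.15 → 110
G: 0.67×169 + 0.33×82 = 113.23 + 27.06 = 140.29 → 140
B: 0.67×46 + 0.33×96 = 30.82 + 31.68 = 62.50 → 63
= RGB(110, 140, 63)


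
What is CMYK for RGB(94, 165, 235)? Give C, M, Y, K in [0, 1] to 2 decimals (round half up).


R'=94/255≈0.3686, G'=165/255≈0.6471, B'=235/255≈0.9216
K = 1 - max(R',G',B') = 1 - 235/255 = 20/255 = 0.07843… → 0.08
(1-R'-K)/(1-K) simplifies to (max-R)/max with max = 235:
C = (235-94)/235 = 141/235 = 0.6 → 0.60
M = (235-165)/235 = 70/235 = 0.29787… → 0.30
Y = (235-235)/235 = 0/235 = 0 → 0.00
= CMYK(0.60, 0.30, 0.00, 0.08)


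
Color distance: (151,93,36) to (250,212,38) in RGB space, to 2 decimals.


d = √[(R₁-R₂)² + (G₁-G₂)² + (B₁-B₂)²]
d = √[(151-250)² + (93-212)² + (36-38)²]
d = √[9801 + 14161 + 4]
d = √23966
d ≈ 154.81


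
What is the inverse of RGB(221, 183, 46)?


Invert: (255-R, 255-G, 255-B)
R: 255-221 = 34
G: 255-183 = 72
B: 255-46 = 209
= RGB(34, 72, 209)


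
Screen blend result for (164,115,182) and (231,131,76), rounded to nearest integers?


Screen: C = 255 - (255-A)×(255-B)/255, rounded to nearest integer
R: 255 - (255-164)×(255-231)/255 = 255 - 2184/255 ≈ 255 - 8.565 = 246.435 → 246
G: 255 - (255-115)×(255-131)/255 = 255 - 17360/255 ≈ 255 - 68.078 = 186.922 → 187
B: 255 - (255-182)×(255-76)/255 = 255 - 13067/255 ≈ 255 - 51.243 = 203.757 → 204
= RGB(246, 187, 204)


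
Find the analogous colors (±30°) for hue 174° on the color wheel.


Base hue: 174°
Left analog: (174 - 30) mod 360 = 144°
Right analog: (174 + 30) mod 360 = 204°
Analogous hues = 144° and 204°


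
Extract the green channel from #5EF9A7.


Color: #5EF9A7
R = 5E = 94
G = F9 = 249
B = A7 = 167
Green = 249


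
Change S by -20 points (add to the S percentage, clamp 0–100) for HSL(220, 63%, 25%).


Original S = 63%
Adjustment = -20 percentage points
New S = 63 + (-20) = 43
Clamp to [0, 100] → 43
= HSL(220°, 43%, 25%)


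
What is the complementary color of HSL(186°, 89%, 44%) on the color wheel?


Complement = opposite side of color wheel = hue + 180°
H' = (186 + 180) mod 360 = 6°
S and L unchanged.
= HSL(6°, 89%, 44%)


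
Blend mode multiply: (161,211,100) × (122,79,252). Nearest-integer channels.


Multiply: C = A×B/255, rounded to nearest integer
R: 161×122/255 = 19642/255 ≈ 77.027 → 77
G: 211×79/255 = 16669/255 ≈ 65.369 → 65
B: 100×252/255 = 25200/255 ≈ 98.824 → 99
= RGB(77, 65, 99)


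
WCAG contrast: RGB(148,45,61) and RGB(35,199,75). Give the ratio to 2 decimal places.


Linearize each sRGB channel c=v/255: c/12.92 if c ≤ 0.04045 else ((c+0.055)/1.055)^2.4
L = 0.2126×R_lin + 0.7152×G_lin + 0.0722×B_lin
Color 1 (148,45,61):
  R=148: 148/255≈0.5804 > 0.04045 → ((0.5804+0.055)/1.055)^2.4 ≈ 0.29614
  G=45: 45/255≈0.1765 > 0.04045 → ((0.1765+0.055)/1.055)^2.4 ≈ 0.02624
  B=61: 61/255≈0.2392 > 0.04045 → ((0.2392+0.055)/1.055)^2.4 ≈ 0.04667
  L1 = 0.2126×0.29614 + 0.7152×0.02624 + 0.0722×0.04667 ≈ 0.08510
Color 2 (35,199,75):
  R=35: 35/255≈0.1373 > 0.04045 → ((0.1373+0.055)/1.055)^2.4 ≈ 0.01681
  G=199: 199/255≈0.7804 > 0.04045 → ((0.7804+0.055)/1.055)^2.4 ≈ 0.57112
  B=75: 75/255≈0.2941 > 0.04045 → ((0.2941+0.055)/1.055)^2.4 ≈ 0.07036
  L2 = 0.2126×0.01681 + 0.7152×0.57112 + 0.0722×0.07036 ≈ 0.41712
Lighter = 0.41712, Darker = 0.08510
Ratio = (L_lighter + 0.05) / (L_darker + 0.05)
Ratio = (0.41712 + 0.05) / (0.08510 + 0.05) = 0.46712 / 0.13510 ≈ 3.4577
Ratio ≈ 3.46:1


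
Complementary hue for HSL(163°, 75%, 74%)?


Complement = opposite side of color wheel = hue + 180°
H' = (163 + 180) mod 360 = 343°
S and L unchanged.
= HSL(343°, 75%, 74%)


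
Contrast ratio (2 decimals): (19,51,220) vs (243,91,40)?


Linearize each sRGB channel c=v/255: c/12.92 if c ≤ 0.04045 else ((c+0.055)/1.055)^2.4
L = 0.2126×R_lin + 0.7152×G_lin + 0.0722×B_lin
Color 1 (19,51,220):
  R=19: 19/255≈0.0745 > 0.04045 → ((0.0745+0.055)/1.055)^2.4 ≈ 0.00651
  G=51: 51/255≈0.2000 > 0.04045 → ((0.2000+0.055)/1.055)^2.4 ≈ 0.03310
  B=220: 220/255≈0.8627 > 0.04045 → ((0.8627+0.055)/1.055)^2.4 ≈ 0.71569
  L1 = 0.2126×0.00651 + 0.7152×0.03310 + 0.0722×0.71569 ≈ 0.07673
Color 2 (243,91,40):
  R=243: 243/255≈0.9529 > 0.04045 → ((0.9529+0.055)/1.055)^2.4 ≈ 0.89627
  G=91: 91/255≈0.3569 > 0.04045 → ((0.3569+0.055)/1.055)^2.4 ≈ 0.10462
  B=40: 40/255≈0.1569 > 0.04045 → ((0.1569+0.055)/1.055)^2.4 ≈ 0.02122
  L2 = 0.2126×0.89627 + 0.7152×0.10462 + 0.0722×0.02122 ≈ 0.26690
Lighter = 0.26690, Darker = 0.07673
Ratio = (L_lighter + 0.05) / (L_darker + 0.05)
Ratio = (0.26690 + 0.05) / (0.07673 + 0.05) = 0.31690 / 0.12673 ≈ 2.5005
Ratio ≈ 2.50:1


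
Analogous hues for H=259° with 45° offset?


Base hue: 259°
Left analog: (259 - 45) mod 360 = 214°
Right analog: (259 + 45) mod 360 = 304°
Analogous hues = 214° and 304°


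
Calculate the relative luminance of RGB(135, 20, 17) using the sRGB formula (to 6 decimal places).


Linearize each channel (sRGB transfer function): c = v/255; c_lin = c/12.92 if c ≤ 0.04045, else ((c+0.055)/1.055)^2.4
  R: 135/255 ≈ 0.529412 > 0.04045 → ((0.529412+0.055)/1.055)^2.4 ≈ 0.242281
  G: 20/255 ≈ 0.078431 > 0.04045 → ((0.078431+0.055)/1.055)^2.4 ≈ 0.006995
  B: 17/255 ≈ 0.066667 > 0.04045 → ((0.066667+0.055)/1.055)^2.4 ≈ 0.005605
R_lin = 0.242281, G_lin = 0.006995, B_lin = 0.005605
L = 0.2126×R + 0.7152×G + 0.0722×B
L = 0.2126×0.242281 + 0.7152×0.006995 + 0.0722×0.005605
L ≈ 0.056917


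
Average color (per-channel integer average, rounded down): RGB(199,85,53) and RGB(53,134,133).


Midpoint: each channel = ⌊(C₁+C₂)/2⌋
R: ⌊(199+53)/2⌋ = 126
G: ⌊(85+134)/2⌋ = 109
B: ⌊(53+133)/2⌋ = 93
= RGB(126, 109, 93)


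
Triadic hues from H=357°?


Triadic: equally spaced at 120° intervals
H1 = 357°
H2 = (357 + 120) mod 360 = 117°
H3 = (357 + 240) mod 360 = 237°
Triadic = 357°, 117°, 237°


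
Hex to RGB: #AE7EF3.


AE → 174 (R)
7E → 126 (G)
F3 → 243 (B)
= RGB(174, 126, 243)


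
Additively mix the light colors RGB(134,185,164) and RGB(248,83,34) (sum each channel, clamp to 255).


Additive: each channel = min(255, C₁+C₂)
R: 134+248 = 382 → 255
G: 185+83 = 268 → 255
B: 164+34 = 198 → 198
= RGB(255, 255, 198)


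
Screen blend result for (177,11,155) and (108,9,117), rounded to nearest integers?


Screen: C = 255 - (255-A)×(255-B)/255, rounded to nearest integer
R: 255 - (255-177)×(255-108)/255 = 255 - 11466/255 ≈ 255 - 44.965 = 210.035 → 210
G: 255 - (255-11)×(255-9)/255 = 255 - 60024/255 ≈ 255 - 235.388 = 19.612 → 20
B: 255 - (255-155)×(255-117)/255 = 255 - 13800/255 ≈ 255 - 54.118 = 200.882 → 201
= RGB(210, 20, 201)


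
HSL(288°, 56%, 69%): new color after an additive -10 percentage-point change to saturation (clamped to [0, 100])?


Original S = 56%
Adjustment = -10 percentage points
New S = 56 + (-10) = 46
Clamp to [0, 100] → 46
= HSL(288°, 46%, 69%)


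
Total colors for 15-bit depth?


Colors = 2^bits = 2^15
= 32,768 colors


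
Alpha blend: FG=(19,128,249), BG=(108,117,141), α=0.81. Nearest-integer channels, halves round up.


C = α×F + (1-α)×B, with 1-α = 0.19
R: 0.81×19 + 0.19×108 = 15.39 + 20.52 = 35.91 → 36
G: 0.81×128 + 0.19×117 = 103.68 + 22.23 = 125.91 → 126
B: 0.81×249 + 0.19×141 = 201.69 + 26.79 = 228.48 → 228
= RGB(36, 126, 228)


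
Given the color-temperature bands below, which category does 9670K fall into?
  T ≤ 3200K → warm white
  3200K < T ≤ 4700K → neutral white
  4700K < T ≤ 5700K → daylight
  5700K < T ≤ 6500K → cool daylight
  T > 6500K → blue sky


Temperature: 9670K
9670K > 6500K → blue sky
Classification: blue sky


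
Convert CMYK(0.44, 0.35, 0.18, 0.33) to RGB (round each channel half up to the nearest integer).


R = 255 × (1-C) × (1-K) = 255 × 0.56 × 0.67 = 95.676 → 96
G = 255 × (1-M) × (1-K) = 255 × 0.65 × 0.67 = 111.0525 → 111
B = 255 × (1-Y) × (1-K) = 255 × 0.82 × 0.67 = 140.097 → 140
= RGB(96, 111, 140)


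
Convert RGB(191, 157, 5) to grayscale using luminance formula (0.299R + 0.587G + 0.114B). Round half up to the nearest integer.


Gray = 0.299×R + 0.587×G + 0.114×B
Gray = 0.299×191 + 0.587×157 + 0.114×5
Gray = 57.109 + 92.159 + 0.570
Gray = 149.838 → round half up → 150
Gray = 150


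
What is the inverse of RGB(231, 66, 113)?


Invert: (255-R, 255-G, 255-B)
R: 255-231 = 24
G: 255-66 = 189
B: 255-113 = 142
= RGB(24, 189, 142)


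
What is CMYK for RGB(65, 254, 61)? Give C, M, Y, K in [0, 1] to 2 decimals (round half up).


R'=65/255≈0.2549, G'=254/255≈0.9961, B'=61/255≈0.2392
K = 1 - max(R',G',B') = 1 - 254/255 = 1/255 = 0.00392… → 0.00
(1-R'-K)/(1-K) simplifies to (max-R)/max with max = 254:
C = (254-65)/254 = 189/254 = 0.74409… → 0.74
M = (254-254)/254 = 0/254 = 0 → 0.00
Y = (254-61)/254 = 193/254 = 0.75984… → 0.76
= CMYK(0.74, 0.00, 0.76, 0.00)


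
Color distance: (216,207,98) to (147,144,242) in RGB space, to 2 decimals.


d = √[(R₁-R₂)² + (G₁-G₂)² + (B₁-B₂)²]
d = √[(216-147)² + (207-144)² + (98-242)²]
d = √[4761 + 3969 + 20736]
d = √29466
d ≈ 171.66


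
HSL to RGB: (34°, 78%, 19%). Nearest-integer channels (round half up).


H=34°, S=0.78, L=0.19
C = (1-|2L-1|)×S = (1-|-0.62|)×0.78 = 0.2964
H' = H/60 = 34/60 ≈ 0.5667; X = C×(1-|H' mod 2 - 1|) = 0.16796
m = L - C/2 = 0.19 - 0.1482 = 0.0418
Sector ⌊H'⌋ = 0 → (R',G',B') = (0.2964, 0.16796, 0.0)
RGB = ((R'+m)×255, (G'+m)×255, (B'+m)×255) = (86.241, 53.4888, 10.659)
Round half up → RGB(86, 53, 11)


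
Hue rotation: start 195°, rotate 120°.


New hue = (H + rotation) mod 360
New hue = (195 + 120) mod 360
= 315 mod 360
= 315°


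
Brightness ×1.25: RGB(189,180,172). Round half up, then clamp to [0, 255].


Multiply each channel by 1.25, round half up, clamp to [0, 255]
R: 189×1.25 = 236.25 → round → 236
G: 180×1.25 = 225
B: 172×1.25 = 215
= RGB(236, 225, 215)


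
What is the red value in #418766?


Color: #418766
R = 41 = 65
G = 87 = 135
B = 66 = 102
Red = 65


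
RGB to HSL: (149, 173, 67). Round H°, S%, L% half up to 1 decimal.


Normalize: R'=149/255≈0.5843, G'=173/255≈0.6784, B'=67/255≈0.2627
Max=173/255, Min=67/255, Δ=Max-Min=106/255
L = (Max+Min)/2 = (173+67)/510 = 240/510 = 0.47058… → L = 47.1%
L ≤ 0.5 → S = Δ/(Max+Min) = 106/(173+67) = 106/240 = 0.44166… → S = 44.2%
(the 1/255 factors cancel in S and H, so raw channel differences can be used)
Max is G' → H = 60 × ((B-R)/Δ + 2) = 60 × ((67-149)/106 + 2)
  -82/106 + 2 = -0.7735… + 2 = 1.2264…
  H = 60 × 1.2264… = 73.584…° → H = 73.6°
= HSL(73.6°, 44.2%, 47.1%)


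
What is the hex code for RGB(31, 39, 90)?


R = 31 → 1F (hex)
G = 39 → 27 (hex)
B = 90 → 5A (hex)
Hex = #1F275A


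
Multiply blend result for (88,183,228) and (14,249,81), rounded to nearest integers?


Multiply: C = A×B/255, rounded to nearest integer
R: 88×14/255 = 1232/255 ≈ 4.831 → 5
G: 183×249/255 = 45567/255 ≈ 178.694 → 179
B: 228×81/255 = 18468/255 ≈ 72.424 → 72
= RGB(5, 179, 72)


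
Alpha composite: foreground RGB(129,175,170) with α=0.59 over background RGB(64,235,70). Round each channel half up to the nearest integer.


C = α×F + (1-α)×B, with 1-α = 0.41
R: 0.59×129 + 0.41×64 = 76.11 + 26.24 = 102.35 → 102
G: 0.59×175 + 0.41×235 = 103.25 + 96.35 = 199.60 → 200
B: 0.59×170 + 0.41×70 = 100.30 + 28.70 = 129.00 → 129
= RGB(102, 200, 129)


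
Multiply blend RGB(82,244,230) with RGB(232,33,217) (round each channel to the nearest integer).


Multiply: C = A×B/255, rounded to nearest integer
R: 82×232/255 = 19024/255 ≈ 74.604 → 75
G: 244×33/255 = 8052/255 ≈ 31.576 → 32
B: 230×217/255 = 49910/255 ≈ 195.725 → 196
= RGB(75, 32, 196)


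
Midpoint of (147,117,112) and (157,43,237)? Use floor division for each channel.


Midpoint: each channel = ⌊(C₁+C₂)/2⌋
R: ⌊(147+157)/2⌋ = 152
G: ⌊(117+43)/2⌋ = 80
B: ⌊(112+237)/2⌋ = 174
= RGB(152, 80, 174)


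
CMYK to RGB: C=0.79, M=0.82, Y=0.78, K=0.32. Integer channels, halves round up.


R = 255 × (1-C) × (1-K) = 255 × 0.21 × 0.68 = 36.414 → 36
G = 255 × (1-M) × (1-K) = 255 × 0.18 × 0.68 = 31.212 → 31
B = 255 × (1-Y) × (1-K) = 255 × 0.22 × 0.68 = 38.148 → 38
= RGB(36, 31, 38)
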